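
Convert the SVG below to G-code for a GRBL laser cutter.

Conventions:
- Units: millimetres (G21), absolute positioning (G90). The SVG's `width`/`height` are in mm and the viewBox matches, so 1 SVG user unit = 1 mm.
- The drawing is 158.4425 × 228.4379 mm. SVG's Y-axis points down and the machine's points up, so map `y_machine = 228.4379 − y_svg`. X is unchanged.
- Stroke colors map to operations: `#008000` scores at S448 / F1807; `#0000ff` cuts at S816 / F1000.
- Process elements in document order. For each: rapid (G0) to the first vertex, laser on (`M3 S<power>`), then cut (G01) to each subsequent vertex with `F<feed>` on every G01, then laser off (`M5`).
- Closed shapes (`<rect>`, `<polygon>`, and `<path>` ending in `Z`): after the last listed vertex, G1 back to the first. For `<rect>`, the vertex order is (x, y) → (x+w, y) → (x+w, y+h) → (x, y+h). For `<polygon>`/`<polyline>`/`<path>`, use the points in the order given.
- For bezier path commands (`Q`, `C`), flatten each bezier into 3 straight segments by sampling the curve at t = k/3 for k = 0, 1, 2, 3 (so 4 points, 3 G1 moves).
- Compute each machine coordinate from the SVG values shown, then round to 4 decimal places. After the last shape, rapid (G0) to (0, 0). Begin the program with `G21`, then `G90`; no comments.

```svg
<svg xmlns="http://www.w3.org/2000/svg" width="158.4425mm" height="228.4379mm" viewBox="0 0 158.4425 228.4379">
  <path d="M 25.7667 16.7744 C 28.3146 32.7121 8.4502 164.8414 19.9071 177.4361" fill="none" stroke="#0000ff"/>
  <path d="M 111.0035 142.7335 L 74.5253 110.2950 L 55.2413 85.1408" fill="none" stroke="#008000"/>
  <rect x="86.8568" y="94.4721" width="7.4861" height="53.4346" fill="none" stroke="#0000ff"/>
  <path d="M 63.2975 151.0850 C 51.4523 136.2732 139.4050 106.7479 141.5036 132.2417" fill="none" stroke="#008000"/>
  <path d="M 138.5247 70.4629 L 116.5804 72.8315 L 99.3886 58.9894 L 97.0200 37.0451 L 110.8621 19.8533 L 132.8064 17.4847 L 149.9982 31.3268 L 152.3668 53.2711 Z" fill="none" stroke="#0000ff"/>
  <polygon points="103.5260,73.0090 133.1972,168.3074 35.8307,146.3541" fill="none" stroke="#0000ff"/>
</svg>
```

G21
G90
G0 X25.7667 Y211.6635
M3 S816
G01 X22.8340 Y165.7259 F1000
G01 X16.9005 Y94.7108 F1000
G01 X19.9071 Y51.0018 F1000
M5
G0 X111.0035 Y85.7044
M3 S448
G01 X74.5253 Y118.1429 F1807
G01 X55.2413 Y143.2971 F1807
M5
G0 X86.8568 Y133.9658
M3 S816
G01 X94.3429 Y133.9658 F1000
G01 X94.3429 Y80.5312 F1000
G01 X86.8568 Y80.5312 F1000
G01 X86.8568 Y133.9658 F1000
M5
G0 X63.2975 Y77.3529
M3 S448
G01 X77.8423 Y94.4865 F1807
G01 X117.6630 Y105.9330 F1807
G01 X141.5036 Y96.1962 F1807
M5
G0 X138.5247 Y157.9750
M3 S816
G01 X116.5804 Y155.6064 F1000
G01 X99.3886 Y169.4485 F1000
G01 X97.0200 Y191.3928 F1000
G01 X110.8621 Y208.5846 F1000
G01 X132.8064 Y210.9532 F1000
G01 X149.9982 Y197.1111 F1000
G01 X152.3668 Y175.1668 F1000
G01 X138.5247 Y157.9750 F1000
M5
G0 X103.5260 Y155.4289
M3 S816
G01 X133.1972 Y60.1305 F1000
G01 X35.8307 Y82.0838 F1000
G01 X103.5260 Y155.4289 F1000
M5
G0 X0.0000 Y0.0000

1 u = 1 mm; y_m = 228.4379 − y.

[1] `<path>` cubic bezier, #0000ff→cut S816 F1000: (25.7667,211.6635) → (22.8340,165.7259) → (16.9005,94.7108) → (19.9071,51.0018)

[2] `<path>` open polyline, #008000→score S448 F1807: (111.0035,85.7044) → (74.5253,118.1429) → (55.2413,143.2971)

[3] `<rect>` rectangle, #0000ff→cut S816 F1000: (86.8568,133.9658) → (94.3429,133.9658) → (94.3429,80.5312) → (86.8568,80.5312) → (86.8568,133.9658) (closed)

[4] `<path>` cubic bezier, #008000→score S448 F1807: (63.2975,77.3529) → (77.8423,94.4865) → (117.6630,105.9330) → (141.5036,96.1962)

[5] `<path>` regular polygon, #0000ff→cut S816 F1000: (138.5247,157.9750) → (116.5804,155.6064) → (99.3886,169.4485) → (97.0200,191.3928) → (110.8621,208.5846) → (132.8064,210.9532) → (149.9982,197.1111) → (152.3668,175.1668) → (138.5247,157.9750) (closed)

[6] `<polygon>` regular polygon, #0000ff→cut S816 F1000: (103.5260,155.4289) → (133.1972,60.1305) → (35.8307,82.0838) → (103.5260,155.4289) (closed)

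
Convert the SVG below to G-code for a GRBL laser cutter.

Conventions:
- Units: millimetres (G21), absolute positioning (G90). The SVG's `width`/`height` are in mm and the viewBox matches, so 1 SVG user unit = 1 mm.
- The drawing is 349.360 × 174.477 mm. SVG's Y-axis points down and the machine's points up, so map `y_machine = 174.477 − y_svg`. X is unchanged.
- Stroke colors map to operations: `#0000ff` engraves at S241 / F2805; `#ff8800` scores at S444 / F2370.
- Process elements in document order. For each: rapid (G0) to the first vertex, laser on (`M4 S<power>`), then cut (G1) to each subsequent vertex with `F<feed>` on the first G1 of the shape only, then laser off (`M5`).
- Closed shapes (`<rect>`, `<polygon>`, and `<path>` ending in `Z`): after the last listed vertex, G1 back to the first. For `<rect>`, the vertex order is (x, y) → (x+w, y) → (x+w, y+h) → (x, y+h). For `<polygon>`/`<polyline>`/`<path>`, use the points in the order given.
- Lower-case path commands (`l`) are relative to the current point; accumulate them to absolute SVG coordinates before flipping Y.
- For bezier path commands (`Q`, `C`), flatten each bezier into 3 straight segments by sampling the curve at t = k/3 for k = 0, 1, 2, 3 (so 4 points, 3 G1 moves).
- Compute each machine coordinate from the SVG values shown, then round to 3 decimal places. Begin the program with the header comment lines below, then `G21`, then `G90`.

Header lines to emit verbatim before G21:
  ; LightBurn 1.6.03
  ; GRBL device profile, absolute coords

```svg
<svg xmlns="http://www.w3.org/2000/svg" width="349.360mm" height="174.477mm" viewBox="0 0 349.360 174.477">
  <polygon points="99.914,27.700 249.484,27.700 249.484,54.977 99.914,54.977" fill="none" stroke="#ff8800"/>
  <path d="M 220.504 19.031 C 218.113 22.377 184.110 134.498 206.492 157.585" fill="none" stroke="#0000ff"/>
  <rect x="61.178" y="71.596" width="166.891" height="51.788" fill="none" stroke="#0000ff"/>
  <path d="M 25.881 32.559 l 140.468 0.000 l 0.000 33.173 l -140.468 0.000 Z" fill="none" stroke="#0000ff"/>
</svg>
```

viewBox `0 0 349.360 174.477` with mm width/height → 1 unit = 1 mm. Flip: y_m = 174.477 − y_svg.

**Shape 1** — `<polygon>` rectangle, stroke `#ff8800` → score (S444, F2370). Machine vertices: (99.914,146.777) → (249.484,146.777) → (249.484,119.500) → (99.914,119.500) → (99.914,146.777). Closed: final G1 returns to the first vertex.

**Shape 2** — `<path>` cubic bezier, stroke `#0000ff` → engrave (S241, F2805). Control points (SVG): P0=(220.504,19.031), P1=(218.113,22.377), P2=(184.110,134.498), P3=(206.492,157.585); sampled at t=k/3. Machine vertices: (220.504,155.446) → (210.835,123.168) → (199.646,62.331) → (206.492,16.892). Open path.

**Shape 3** — `<rect>` rectangle, stroke `#0000ff` → engrave (S241, F2805). Machine vertices: (61.178,102.881) → (228.069,102.881) → (228.069,51.093) → (61.178,51.093) → (61.178,102.881). Closed: final G1 returns to the first vertex.

**Shape 4** — `<path>` rectangle, stroke `#0000ff` → engrave (S241, F2805). Machine vertices: (25.881,141.918) → (166.349,141.918) → (166.349,108.745) → (25.881,108.745) → (25.881,141.918). Closed: final G1 returns to the first vertex.

; LightBurn 1.6.03
; GRBL device profile, absolute coords
G21
G90
G0 X99.914 Y146.777
M4 S444
G1 X249.484 Y146.777 F2370
G1 X249.484 Y119.500
G1 X99.914 Y119.500
G1 X99.914 Y146.777
M5
G0 X220.504 Y155.446
M4 S241
G1 X210.835 Y123.168 F2805
G1 X199.646 Y62.331
G1 X206.492 Y16.892
M5
G0 X61.178 Y102.881
M4 S241
G1 X228.069 Y102.881 F2805
G1 X228.069 Y51.093
G1 X61.178 Y51.093
G1 X61.178 Y102.881
M5
G0 X25.881 Y141.918
M4 S241
G1 X166.349 Y141.918 F2805
G1 X166.349 Y108.745
G1 X25.881 Y108.745
G1 X25.881 Y141.918
M5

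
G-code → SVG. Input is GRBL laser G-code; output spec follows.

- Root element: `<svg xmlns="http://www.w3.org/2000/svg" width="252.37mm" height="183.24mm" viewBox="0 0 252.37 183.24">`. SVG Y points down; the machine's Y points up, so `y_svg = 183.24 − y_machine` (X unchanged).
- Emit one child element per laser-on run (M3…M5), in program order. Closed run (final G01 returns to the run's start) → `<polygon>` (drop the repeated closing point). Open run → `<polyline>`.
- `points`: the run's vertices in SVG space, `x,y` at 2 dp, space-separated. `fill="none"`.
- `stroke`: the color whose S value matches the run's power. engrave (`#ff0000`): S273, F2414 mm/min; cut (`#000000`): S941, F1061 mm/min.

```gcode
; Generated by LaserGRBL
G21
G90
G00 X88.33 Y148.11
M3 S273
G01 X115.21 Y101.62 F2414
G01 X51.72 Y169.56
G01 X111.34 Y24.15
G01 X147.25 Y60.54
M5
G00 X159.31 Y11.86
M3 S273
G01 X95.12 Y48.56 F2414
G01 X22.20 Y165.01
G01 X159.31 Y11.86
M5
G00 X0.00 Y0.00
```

<svg xmlns="http://www.w3.org/2000/svg" width="252.37mm" height="183.24mm" viewBox="0 0 252.37 183.24">
  <polyline points="88.33,35.13 115.21,81.62 51.72,13.68 111.34,159.09 147.25,122.70" fill="none" stroke="#ff0000"/>
  <polygon points="159.31,171.38 95.12,134.68 22.20,18.23" fill="none" stroke="#ff0000"/>
</svg>

Machine Y-up, SVG Y-down with viewBox height 183.24, so y_svg = 183.24 − y_machine; X carries over. Every run uses S273, so all elements get stroke `#ff0000` (engrave).

Run 1: The run is open, so emit a `<polyline>` with points (Y-flipped): 88.33,35.13 115.21,81.62 51.72,13.68 111.34,159.09 147.25,122.70.

Run 2: The run returns to its start, so emit a `<polygon>` with points (Y-flipped): 159.31,171.38 95.12,134.68 22.20,18.23.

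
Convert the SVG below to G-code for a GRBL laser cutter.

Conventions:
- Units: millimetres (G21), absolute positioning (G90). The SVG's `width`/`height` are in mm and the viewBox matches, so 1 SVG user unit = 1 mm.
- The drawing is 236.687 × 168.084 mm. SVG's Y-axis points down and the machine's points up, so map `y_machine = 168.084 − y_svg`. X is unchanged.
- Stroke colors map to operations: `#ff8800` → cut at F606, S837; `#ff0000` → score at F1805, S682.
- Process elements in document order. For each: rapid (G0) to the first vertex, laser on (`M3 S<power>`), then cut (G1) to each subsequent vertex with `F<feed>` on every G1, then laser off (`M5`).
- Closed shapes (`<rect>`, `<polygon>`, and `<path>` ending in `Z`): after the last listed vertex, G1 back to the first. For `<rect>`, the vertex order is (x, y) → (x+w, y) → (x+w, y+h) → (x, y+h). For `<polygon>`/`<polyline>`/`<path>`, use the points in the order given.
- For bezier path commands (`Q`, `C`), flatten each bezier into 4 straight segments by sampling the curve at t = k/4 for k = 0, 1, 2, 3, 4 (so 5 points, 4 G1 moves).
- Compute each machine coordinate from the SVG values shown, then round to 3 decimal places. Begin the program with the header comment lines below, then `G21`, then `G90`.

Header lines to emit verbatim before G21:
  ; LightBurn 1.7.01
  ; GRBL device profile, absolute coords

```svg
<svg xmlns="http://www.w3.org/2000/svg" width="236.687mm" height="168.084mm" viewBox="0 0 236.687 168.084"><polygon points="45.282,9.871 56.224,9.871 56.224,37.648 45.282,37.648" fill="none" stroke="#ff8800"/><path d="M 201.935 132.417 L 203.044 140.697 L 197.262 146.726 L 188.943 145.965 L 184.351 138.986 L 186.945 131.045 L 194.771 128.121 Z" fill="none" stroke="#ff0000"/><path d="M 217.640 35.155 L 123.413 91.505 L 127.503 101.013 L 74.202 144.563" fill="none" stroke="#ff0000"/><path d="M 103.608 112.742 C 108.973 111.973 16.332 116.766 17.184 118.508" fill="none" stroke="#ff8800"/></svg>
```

; LightBurn 1.7.01
; GRBL device profile, absolute coords
G21
G90
G0 X45.282 Y158.213
M3 S837
G1 X56.224 Y158.213 F606
G1 X56.224 Y130.436 F606
G1 X45.282 Y130.436 F606
G1 X45.282 Y158.213 F606
M5
G0 X201.935 Y35.667
M3 S682
G1 X203.044 Y27.387 F1805
G1 X197.262 Y21.358 F1805
G1 X188.943 Y22.119 F1805
G1 X184.351 Y29.098 F1805
G1 X186.945 Y37.039 F1805
G1 X194.771 Y39.963 F1805
G1 X201.935 Y35.667 F1805
M5
G0 X217.640 Y132.929
M3 S682
G1 X123.413 Y76.579 F1805
G1 X127.503 Y67.071 F1805
G1 X74.202 Y23.521 F1805
M5
G0 X103.608 Y55.342
M3 S837
G1 X92.248 Y55.010 F606
G1 X62.088 Y53.401 F606
G1 X31.083 Y51.320 F606
G1 X17.184 Y49.576 F606
M5

viewBox `0 0 236.687 168.084` with mm width/height → 1 unit = 1 mm. Flip: y_m = 168.084 − y_svg.

**Shape 1** — `<polygon>` rectangle, stroke `#ff8800` → cut (S837, F606). Machine vertices: (45.282,158.213) → (56.224,158.213) → (56.224,130.436) → (45.282,130.436) → (45.282,158.213). Closed: final G1 returns to the first vertex.

**Shape 2** — `<path>` regular polygon, stroke `#ff0000` → score (S682, F1805). Machine vertices: (201.935,35.667) → (203.044,27.387) → (197.262,21.358) → (188.943,22.119) → (184.351,29.098) → (186.945,37.039) → (194.771,39.963) → (201.935,35.667). Closed: final G1 returns to the first vertex.

**Shape 3** — `<path>` open polyline, stroke `#ff0000` → score (S682, F1805). Machine vertices: (217.640,132.929) → (123.413,76.579) → (127.503,67.071) → (74.202,23.521). Open path.

**Shape 4** — `<path>` cubic bezier, stroke `#ff8800` → cut (S837, F606). Control points (SVG): P0=(103.608,112.742), P1=(108.973,111.973), P2=(16.332,116.766), P3=(17.184,118.508); sampled at t=k/4. Machine vertices: (103.608,55.342) → (92.248,55.010) → (62.088,53.401) → (31.083,51.320) → (17.184,49.576). Open path.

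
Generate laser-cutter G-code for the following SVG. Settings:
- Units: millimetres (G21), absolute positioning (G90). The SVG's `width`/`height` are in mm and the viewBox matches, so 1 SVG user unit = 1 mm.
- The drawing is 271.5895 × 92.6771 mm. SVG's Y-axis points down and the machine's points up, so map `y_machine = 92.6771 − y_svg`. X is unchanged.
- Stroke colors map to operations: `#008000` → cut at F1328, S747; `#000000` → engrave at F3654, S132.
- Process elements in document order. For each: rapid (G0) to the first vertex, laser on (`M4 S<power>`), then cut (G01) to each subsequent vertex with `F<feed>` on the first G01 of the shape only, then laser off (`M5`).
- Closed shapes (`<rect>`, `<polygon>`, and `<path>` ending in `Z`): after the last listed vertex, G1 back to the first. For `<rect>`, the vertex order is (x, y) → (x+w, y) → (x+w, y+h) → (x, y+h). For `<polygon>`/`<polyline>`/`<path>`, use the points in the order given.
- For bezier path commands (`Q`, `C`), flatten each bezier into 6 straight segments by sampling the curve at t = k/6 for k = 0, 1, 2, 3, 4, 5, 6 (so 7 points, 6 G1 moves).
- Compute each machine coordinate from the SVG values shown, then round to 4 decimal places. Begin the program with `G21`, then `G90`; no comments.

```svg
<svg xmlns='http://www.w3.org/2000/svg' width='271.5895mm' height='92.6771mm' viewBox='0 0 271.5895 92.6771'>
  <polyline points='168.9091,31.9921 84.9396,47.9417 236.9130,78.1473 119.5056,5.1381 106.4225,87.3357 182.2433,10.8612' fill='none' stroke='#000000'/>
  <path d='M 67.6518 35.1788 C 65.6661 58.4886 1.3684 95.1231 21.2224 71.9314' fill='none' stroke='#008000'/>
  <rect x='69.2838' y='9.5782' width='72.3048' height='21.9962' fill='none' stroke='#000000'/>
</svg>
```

G21
G90
G0 X168.9091 Y60.6850
M4 S132
G01 X84.9396 Y44.7354 F3654
G01 X236.9130 Y14.5298
G01 X119.5056 Y87.5390
G01 X106.4225 Y5.3414
G01 X182.2433 Y81.8159
M5
G0 X67.6518 Y57.4983
M4 S747
G01 X62.1444 Y45.0717 F1328
G01 X50.3200 Y32.4562
G01 X36.2472 Y21.6839
G01 X23.9944 Y14.7868
G01 X17.6300 Y13.7967
G01 X21.2224 Y20.7457
M5
G0 X69.2838 Y83.0989
M4 S132
G01 X141.5886 Y83.0989 F3654
G01 X141.5886 Y61.1027
G01 X69.2838 Y61.1027
G01 X69.2838 Y83.0989
M5

viewBox `0 0 271.5895 92.6771` with mm width/height → 1 unit = 1 mm. Flip: y_m = 92.6771 − y_svg.

**Shape 1** — `<polyline>` open polyline, stroke `#000000` → engrave (S132, F3654). Machine vertices: (168.9091,60.6850) → (84.9396,44.7354) → (236.9130,14.5298) → (119.5056,87.5390) → (106.4225,5.3414) → (182.2433,81.8159). Open path.

**Shape 2** — `<path>` cubic bezier, stroke `#008000` → cut (S747, F1328). Control points (SVG): P0=(67.6518,35.1788), P1=(65.6661,58.4886), P2=(1.3684,95.1231), P3=(21.2224,71.9314); sampled at t=k/6. Machine vertices: (67.6518,57.4983) → (62.1444,45.0717) → (50.3200,32.4562) → (36.2472,21.6839) → (23.9944,14.7868) → (17.6300,13.7967) → (21.2224,20.7457). Open path.

**Shape 3** — `<rect>` rectangle, stroke `#000000` → engrave (S132, F3654). Machine vertices: (69.2838,83.0989) → (141.5886,83.0989) → (141.5886,61.1027) → (69.2838,61.1027) → (69.2838,83.0989). Closed: final G1 returns to the first vertex.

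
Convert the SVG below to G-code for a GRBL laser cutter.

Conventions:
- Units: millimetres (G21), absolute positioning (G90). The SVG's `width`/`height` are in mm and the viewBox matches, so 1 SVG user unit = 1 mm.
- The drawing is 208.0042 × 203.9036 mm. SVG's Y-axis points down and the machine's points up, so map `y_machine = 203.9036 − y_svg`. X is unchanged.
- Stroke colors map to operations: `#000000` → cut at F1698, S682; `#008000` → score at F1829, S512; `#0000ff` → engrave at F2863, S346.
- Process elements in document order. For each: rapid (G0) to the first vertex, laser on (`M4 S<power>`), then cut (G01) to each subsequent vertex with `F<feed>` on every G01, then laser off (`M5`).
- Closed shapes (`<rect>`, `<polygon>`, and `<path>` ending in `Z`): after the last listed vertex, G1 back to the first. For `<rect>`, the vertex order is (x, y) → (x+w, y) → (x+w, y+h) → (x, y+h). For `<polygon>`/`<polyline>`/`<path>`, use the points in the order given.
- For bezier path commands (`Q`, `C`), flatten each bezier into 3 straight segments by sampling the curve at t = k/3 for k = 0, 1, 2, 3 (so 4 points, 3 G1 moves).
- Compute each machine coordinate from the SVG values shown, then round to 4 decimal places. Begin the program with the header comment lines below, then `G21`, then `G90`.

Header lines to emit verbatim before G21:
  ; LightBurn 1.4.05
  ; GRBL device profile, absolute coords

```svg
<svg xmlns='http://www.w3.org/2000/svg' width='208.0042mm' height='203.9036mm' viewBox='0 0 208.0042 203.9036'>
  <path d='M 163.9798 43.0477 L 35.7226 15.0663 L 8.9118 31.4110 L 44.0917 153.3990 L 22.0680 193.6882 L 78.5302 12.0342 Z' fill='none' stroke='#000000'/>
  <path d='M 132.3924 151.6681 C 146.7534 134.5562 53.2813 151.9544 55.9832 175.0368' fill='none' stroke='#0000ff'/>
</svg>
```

viewBox `0 0 208.0042 203.9036` with mm width/height → 1 unit = 1 mm. Flip: y_m = 203.9036 − y_svg.

**Shape 1** — `<path>` closed polygon, stroke `#000000` → cut (S682, F1698). Machine vertices: (163.9798,160.8559) → (35.7226,188.8373) → (8.9118,172.4926) → (44.0917,50.5046) → (22.0680,10.2154) → (78.5302,191.8694) → (163.9798,160.8559). Closed: final G1 returns to the first vertex.

**Shape 2** — `<path>` cubic bezier, stroke `#0000ff` → engrave (S346, F2863). Control points (SVG): P0=(132.3924,151.6681), P1=(146.7534,134.5562), P2=(53.2813,151.9544), P3=(55.9832,175.0368); sampled at t=k/3. Machine vertices: (132.3924,52.2355) → (118.3649,58.9117) → (77.7835,48.9868) → (55.9832,28.8668). Open path.

; LightBurn 1.4.05
; GRBL device profile, absolute coords
G21
G90
G0 X163.9798 Y160.8559
M4 S682
G01 X35.7226 Y188.8373 F1698
G01 X8.9118 Y172.4926 F1698
G01 X44.0917 Y50.5046 F1698
G01 X22.0680 Y10.2154 F1698
G01 X78.5302 Y191.8694 F1698
G01 X163.9798 Y160.8559 F1698
M5
G0 X132.3924 Y52.2355
M4 S346
G01 X118.3649 Y58.9117 F2863
G01 X77.7835 Y48.9868 F2863
G01 X55.9832 Y28.8668 F2863
M5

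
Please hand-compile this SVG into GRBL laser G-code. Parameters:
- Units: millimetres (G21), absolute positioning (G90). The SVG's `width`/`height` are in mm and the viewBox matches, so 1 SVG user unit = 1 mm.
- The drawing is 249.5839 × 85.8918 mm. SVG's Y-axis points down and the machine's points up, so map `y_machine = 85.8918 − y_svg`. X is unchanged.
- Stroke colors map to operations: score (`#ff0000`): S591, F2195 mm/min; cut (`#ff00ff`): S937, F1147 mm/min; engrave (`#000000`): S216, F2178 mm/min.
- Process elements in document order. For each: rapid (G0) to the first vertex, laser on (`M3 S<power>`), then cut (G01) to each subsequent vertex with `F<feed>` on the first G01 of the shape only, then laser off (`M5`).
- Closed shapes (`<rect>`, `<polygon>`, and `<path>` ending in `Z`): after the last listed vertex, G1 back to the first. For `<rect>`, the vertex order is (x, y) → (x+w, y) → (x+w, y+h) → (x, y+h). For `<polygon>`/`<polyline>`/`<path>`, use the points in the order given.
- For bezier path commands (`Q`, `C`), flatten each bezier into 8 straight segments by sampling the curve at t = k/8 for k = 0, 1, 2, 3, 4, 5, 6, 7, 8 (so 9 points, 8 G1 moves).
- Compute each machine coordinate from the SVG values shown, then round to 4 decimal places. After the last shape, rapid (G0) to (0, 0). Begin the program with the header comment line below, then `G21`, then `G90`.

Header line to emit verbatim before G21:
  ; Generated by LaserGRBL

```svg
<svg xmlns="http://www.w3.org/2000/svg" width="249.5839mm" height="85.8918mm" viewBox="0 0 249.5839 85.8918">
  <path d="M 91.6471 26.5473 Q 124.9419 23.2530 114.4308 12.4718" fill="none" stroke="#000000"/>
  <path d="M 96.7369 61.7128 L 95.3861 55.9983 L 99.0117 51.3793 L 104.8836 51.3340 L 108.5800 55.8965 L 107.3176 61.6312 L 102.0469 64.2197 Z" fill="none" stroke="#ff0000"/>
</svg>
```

; Generated by LaserGRBL
G21
G90
G0 X91.6471 Y59.3445
M3 S216
G01 X99.2863 Y60.2851 F2178
G01 X105.5566 Y61.4596
G01 X110.4580 Y62.8681
G01 X113.9904 Y64.5105
G01 X116.1539 Y66.3869
G01 X116.9485 Y68.4973
G01 X116.3741 Y70.8417
G01 X114.4308 Y73.4200
M5
G0 X96.7369 Y24.1790
M3 S591
G01 X95.3861 Y29.8935 F2195
G01 X99.0117 Y34.5125
G01 X104.8836 Y34.5578
G01 X108.5800 Y29.9953
G01 X107.3176 Y24.2606
G01 X102.0469 Y21.6721
G01 X96.7369 Y24.1790
M5
G0 X0.0000 Y0.0000

viewBox `0 0 249.5839 85.8918` with mm width/height → 1 unit = 1 mm. Flip: y_m = 85.8918 − y_svg.

**Shape 1** — `<path>` quadratic bezier, stroke `#000000` → engrave (S216, F2178). Control points (SVG): P0=(91.6471,26.5473), P1=(124.9419,23.2530), P2=(114.4308,12.4718); sampled at t=k/8. Machine vertices: (91.6471,59.3445) → (99.2863,60.2851) → (105.5566,61.4596) → (110.4580,62.8681) → (113.9904,64.5105) → (116.1539,66.3869) → (116.9485,68.4973) → (116.3741,70.8417) → (114.4308,73.4200). Open path.

**Shape 2** — `<path>` regular polygon, stroke `#ff0000` → score (S591, F2195). Machine vertices: (96.7369,24.1790) → (95.3861,29.8935) → (99.0117,34.5125) → (104.8836,34.5578) → (108.5800,29.9953) → (107.3176,24.2606) → (102.0469,21.6721) → (96.7369,24.1790). Closed: final G1 returns to the first vertex.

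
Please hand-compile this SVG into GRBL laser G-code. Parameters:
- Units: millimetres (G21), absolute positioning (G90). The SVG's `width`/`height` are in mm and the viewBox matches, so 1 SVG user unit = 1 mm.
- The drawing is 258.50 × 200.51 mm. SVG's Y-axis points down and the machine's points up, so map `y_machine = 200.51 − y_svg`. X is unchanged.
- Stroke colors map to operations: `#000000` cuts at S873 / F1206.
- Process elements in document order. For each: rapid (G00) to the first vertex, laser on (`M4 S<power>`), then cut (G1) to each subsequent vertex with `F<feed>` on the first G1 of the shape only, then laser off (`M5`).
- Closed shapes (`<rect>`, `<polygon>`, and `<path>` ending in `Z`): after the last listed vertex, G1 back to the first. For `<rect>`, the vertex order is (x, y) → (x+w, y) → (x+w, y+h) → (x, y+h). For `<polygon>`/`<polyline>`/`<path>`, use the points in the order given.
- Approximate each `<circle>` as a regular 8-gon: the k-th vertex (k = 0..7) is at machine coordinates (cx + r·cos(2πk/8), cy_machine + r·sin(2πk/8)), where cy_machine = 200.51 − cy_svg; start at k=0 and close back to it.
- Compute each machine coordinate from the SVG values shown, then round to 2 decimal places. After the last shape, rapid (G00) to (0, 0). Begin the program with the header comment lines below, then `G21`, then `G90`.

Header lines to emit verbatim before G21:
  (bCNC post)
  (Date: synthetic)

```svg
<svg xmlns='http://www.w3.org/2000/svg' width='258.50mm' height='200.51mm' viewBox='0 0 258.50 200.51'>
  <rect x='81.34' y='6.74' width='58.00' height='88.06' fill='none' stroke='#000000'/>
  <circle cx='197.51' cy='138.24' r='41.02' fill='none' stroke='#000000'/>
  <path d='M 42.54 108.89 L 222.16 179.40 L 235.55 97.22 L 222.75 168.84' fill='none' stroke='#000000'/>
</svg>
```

(bCNC post)
(Date: synthetic)
G21
G90
G00 X81.34 Y193.77
M4 S873
G1 X139.34 Y193.77 F1206
G1 X139.34 Y105.71
G1 X81.34 Y105.71
G1 X81.34 Y193.77
M5
G00 X238.53 Y62.27
M4 S873
G1 X226.52 Y91.28 F1206
G1 X197.51 Y103.29
G1 X168.50 Y91.28
G1 X156.49 Y62.27
G1 X168.50 Y33.26
G1 X197.51 Y21.25
G1 X226.52 Y33.26
G1 X238.53 Y62.27
M5
G00 X42.54 Y91.62
M4 S873
G1 X222.16 Y21.11 F1206
G1 X235.55 Y103.29
G1 X222.75 Y31.67
M5
G00 X0.00 Y0.00

1 u = 1 mm; y_m = 200.51 − y.

[1] `<rect>` rectangle, #000000→cut S873 F1206: (81.34,193.77) → (139.34,193.77) → (139.34,105.71) → (81.34,105.71) → (81.34,193.77) (closed)

[2] `<circle>` circle, #000000→cut S873 F1206: (238.53,62.27) → (226.52,91.28) → (197.51,103.29) → (168.50,91.28) → (156.49,62.27) → (168.50,33.26) → (197.51,21.25) → (226.52,33.26) → (238.53,62.27) (closed)

[3] `<path>` open polyline, #000000→cut S873 F1206: (42.54,91.62) → (222.16,21.11) → (235.55,103.29) → (222.75,31.67)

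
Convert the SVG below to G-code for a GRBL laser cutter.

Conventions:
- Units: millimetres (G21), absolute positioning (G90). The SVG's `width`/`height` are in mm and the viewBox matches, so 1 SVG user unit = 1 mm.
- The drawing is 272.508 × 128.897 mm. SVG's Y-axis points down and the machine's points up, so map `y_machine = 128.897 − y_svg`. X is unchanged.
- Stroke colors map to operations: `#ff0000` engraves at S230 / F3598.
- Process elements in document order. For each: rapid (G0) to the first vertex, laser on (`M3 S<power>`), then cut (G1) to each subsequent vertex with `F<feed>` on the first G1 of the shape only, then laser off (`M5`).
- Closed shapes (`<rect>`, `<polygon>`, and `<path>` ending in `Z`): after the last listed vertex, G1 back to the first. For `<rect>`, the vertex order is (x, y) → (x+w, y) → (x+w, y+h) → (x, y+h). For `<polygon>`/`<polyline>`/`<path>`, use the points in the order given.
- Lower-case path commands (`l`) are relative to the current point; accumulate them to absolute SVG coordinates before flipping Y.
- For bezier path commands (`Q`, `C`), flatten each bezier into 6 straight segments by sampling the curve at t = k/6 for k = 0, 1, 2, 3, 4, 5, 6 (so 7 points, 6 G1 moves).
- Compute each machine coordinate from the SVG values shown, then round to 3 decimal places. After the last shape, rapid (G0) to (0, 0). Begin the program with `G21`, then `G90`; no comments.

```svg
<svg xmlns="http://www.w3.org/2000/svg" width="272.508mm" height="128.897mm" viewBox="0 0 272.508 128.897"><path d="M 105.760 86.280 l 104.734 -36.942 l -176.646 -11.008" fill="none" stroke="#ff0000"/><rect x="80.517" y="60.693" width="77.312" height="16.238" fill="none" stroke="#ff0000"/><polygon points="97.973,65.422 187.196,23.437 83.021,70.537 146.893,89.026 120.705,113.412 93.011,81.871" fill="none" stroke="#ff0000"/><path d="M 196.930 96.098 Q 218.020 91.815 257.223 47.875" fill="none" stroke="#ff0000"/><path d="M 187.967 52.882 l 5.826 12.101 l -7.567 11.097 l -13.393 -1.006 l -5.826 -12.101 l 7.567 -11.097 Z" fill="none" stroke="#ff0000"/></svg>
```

Since the viewBox matches the mm dimensions, user units are millimetres directly. The only transform is the Y-flip y_m = 128.897 − y_svg.

Shape 1 is a open polyline drawn with `<path>`. Its stroke #ff0000 means engrave at S230, F3598. After flipping Y the toolpath is (105.760,42.617) → (210.494,79.559) → (33.848,90.567).

Shape 2 is a rectangle drawn with `<rect>`. Its stroke #ff0000 means engrave at S230, F3598. After flipping Y the toolpath is (80.517,68.204) → (157.829,68.204) → (157.829,51.966) → (80.517,51.966) → (80.517,68.204), returning to the start.

Shape 3 is a closed polygon drawn with `<polygon>`. Its stroke #ff0000 means engrave at S230, F3598. After flipping Y the toolpath is (97.973,63.475) → (187.196,105.460) → (83.021,58.360) → (146.893,39.871) → (120.705,15.485) → (93.011,47.026) → (97.973,63.475), returning to the start.

Shape 4 is a quadratic bezier drawn with `<path>`. Its stroke #ff0000 means engrave at S230, F3598. After flipping Y the toolpath is (196.930,32.799) → (204.463,35.328) → (213.003,40.061) → (222.548,46.996) → (233.100,56.135) → (244.658,67.477) → (257.223,81.022).

Shape 5 is a regular polygon drawn with `<path>`. Its stroke #ff0000 means engrave at S230, F3598. After flipping Y the toolpath is (187.967,76.015) → (193.793,63.914) → (186.226,52.817) → (172.833,53.823) → (167.007,65.924) → (174.574,77.021) → (187.967,76.015), returning to the start.

G21
G90
G0 X105.760 Y42.617
M3 S230
G1 X210.494 Y79.559 F3598
G1 X33.848 Y90.567
M5
G0 X80.517 Y68.204
M3 S230
G1 X157.829 Y68.204 F3598
G1 X157.829 Y51.966
G1 X80.517 Y51.966
G1 X80.517 Y68.204
M5
G0 X97.973 Y63.475
M3 S230
G1 X187.196 Y105.460 F3598
G1 X83.021 Y58.360
G1 X146.893 Y39.871
G1 X120.705 Y15.485
G1 X93.011 Y47.026
G1 X97.973 Y63.475
M5
G0 X196.930 Y32.799
M3 S230
G1 X204.463 Y35.328 F3598
G1 X213.003 Y40.061
G1 X222.548 Y46.996
G1 X233.100 Y56.135
G1 X244.658 Y67.477
G1 X257.223 Y81.022
M5
G0 X187.967 Y76.015
M3 S230
G1 X193.793 Y63.914 F3598
G1 X186.226 Y52.817
G1 X172.833 Y53.823
G1 X167.007 Y65.924
G1 X174.574 Y77.021
G1 X187.967 Y76.015
M5
G0 X0.000 Y0.000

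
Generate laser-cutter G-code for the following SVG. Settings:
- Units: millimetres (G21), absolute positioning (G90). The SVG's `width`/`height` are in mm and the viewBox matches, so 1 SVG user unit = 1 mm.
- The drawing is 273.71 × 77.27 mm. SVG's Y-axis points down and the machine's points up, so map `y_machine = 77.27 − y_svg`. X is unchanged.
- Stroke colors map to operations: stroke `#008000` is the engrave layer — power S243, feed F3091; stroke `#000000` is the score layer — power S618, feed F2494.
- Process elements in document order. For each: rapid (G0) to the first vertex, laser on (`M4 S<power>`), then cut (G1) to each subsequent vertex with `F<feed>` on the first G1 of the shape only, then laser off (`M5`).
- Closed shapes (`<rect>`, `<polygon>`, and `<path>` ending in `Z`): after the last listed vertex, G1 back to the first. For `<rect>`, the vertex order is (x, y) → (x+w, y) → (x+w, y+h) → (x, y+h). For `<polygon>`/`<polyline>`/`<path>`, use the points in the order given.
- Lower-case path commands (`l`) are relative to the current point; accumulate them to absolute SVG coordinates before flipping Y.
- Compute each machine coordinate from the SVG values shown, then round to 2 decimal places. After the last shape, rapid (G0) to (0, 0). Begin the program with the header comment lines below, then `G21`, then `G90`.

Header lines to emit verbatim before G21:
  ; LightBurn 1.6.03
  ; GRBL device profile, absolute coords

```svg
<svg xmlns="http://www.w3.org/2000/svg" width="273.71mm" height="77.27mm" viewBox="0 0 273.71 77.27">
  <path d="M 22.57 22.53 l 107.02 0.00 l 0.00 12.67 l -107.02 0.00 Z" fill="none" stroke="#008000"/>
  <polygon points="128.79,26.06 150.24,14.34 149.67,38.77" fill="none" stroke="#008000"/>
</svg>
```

Since the viewBox matches the mm dimensions, user units are millimetres directly. The only transform is the Y-flip y_m = 77.27 − y_svg.

Shape 1 is a rectangle drawn with `<path>`. Its stroke #008000 means engrave at S243, F3091. After flipping Y the toolpath is (22.57,54.74) → (129.59,54.74) → (129.59,42.07) → (22.57,42.07) → (22.57,54.74), returning to the start.

Shape 2 is a regular polygon drawn with `<polygon>`. Its stroke #008000 means engrave at S243, F3091. After flipping Y the toolpath is (128.79,51.21) → (150.24,62.93) → (149.67,38.50) → (128.79,51.21), returning to the start.

; LightBurn 1.6.03
; GRBL device profile, absolute coords
G21
G90
G0 X22.57 Y54.74
M4 S243
G1 X129.59 Y54.74 F3091
G1 X129.59 Y42.07
G1 X22.57 Y42.07
G1 X22.57 Y54.74
M5
G0 X128.79 Y51.21
M4 S243
G1 X150.24 Y62.93 F3091
G1 X149.67 Y38.50
G1 X128.79 Y51.21
M5
G0 X0.00 Y0.00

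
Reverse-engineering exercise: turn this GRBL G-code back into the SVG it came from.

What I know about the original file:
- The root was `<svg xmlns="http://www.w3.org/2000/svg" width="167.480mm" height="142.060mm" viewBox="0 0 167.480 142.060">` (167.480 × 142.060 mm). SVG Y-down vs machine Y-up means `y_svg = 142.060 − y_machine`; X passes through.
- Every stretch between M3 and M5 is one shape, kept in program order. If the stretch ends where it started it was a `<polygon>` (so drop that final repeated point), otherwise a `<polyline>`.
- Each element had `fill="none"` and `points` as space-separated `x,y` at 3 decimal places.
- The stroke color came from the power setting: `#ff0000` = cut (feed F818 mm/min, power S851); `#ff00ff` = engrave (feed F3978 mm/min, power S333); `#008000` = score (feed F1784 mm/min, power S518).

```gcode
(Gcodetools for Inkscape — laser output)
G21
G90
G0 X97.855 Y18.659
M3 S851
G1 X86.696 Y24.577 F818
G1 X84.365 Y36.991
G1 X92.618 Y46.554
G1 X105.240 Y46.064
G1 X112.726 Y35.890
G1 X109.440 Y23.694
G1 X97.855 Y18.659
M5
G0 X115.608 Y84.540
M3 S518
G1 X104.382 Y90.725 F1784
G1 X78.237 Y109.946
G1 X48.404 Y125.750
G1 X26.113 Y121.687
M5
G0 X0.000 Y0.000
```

<svg xmlns="http://www.w3.org/2000/svg" width="167.480mm" height="142.060mm" viewBox="0 0 167.480 142.060">
  <polygon points="97.855,123.401 86.696,117.483 84.365,105.069 92.618,95.506 105.240,95.996 112.726,106.170 109.440,118.366" fill="none" stroke="#ff0000"/>
  <polyline points="115.608,57.520 104.382,51.335 78.237,32.114 48.404,16.310 26.113,20.373" fill="none" stroke="#008000"/>
</svg>

Each laser-on run becomes one SVG element. Flip Y back into SVG space with y_svg = 142.060 − y_machine.

Run 1: S851 ⇒ cut layer `#ff0000`. The run returns to its start, so emit a `<polygon>` with points (Y-flipped): 97.855,123.401 86.696,117.483 84.365,105.069 92.618,95.506 105.240,95.996 112.726,106.170 109.440,118.366.

Run 2: the run's S518 means `#008000` (score). The run is open, so emit a `<polyline>` with points (Y-flipped): 115.608,57.520 104.382,51.335 78.237,32.114 48.404,16.310 26.113,20.373.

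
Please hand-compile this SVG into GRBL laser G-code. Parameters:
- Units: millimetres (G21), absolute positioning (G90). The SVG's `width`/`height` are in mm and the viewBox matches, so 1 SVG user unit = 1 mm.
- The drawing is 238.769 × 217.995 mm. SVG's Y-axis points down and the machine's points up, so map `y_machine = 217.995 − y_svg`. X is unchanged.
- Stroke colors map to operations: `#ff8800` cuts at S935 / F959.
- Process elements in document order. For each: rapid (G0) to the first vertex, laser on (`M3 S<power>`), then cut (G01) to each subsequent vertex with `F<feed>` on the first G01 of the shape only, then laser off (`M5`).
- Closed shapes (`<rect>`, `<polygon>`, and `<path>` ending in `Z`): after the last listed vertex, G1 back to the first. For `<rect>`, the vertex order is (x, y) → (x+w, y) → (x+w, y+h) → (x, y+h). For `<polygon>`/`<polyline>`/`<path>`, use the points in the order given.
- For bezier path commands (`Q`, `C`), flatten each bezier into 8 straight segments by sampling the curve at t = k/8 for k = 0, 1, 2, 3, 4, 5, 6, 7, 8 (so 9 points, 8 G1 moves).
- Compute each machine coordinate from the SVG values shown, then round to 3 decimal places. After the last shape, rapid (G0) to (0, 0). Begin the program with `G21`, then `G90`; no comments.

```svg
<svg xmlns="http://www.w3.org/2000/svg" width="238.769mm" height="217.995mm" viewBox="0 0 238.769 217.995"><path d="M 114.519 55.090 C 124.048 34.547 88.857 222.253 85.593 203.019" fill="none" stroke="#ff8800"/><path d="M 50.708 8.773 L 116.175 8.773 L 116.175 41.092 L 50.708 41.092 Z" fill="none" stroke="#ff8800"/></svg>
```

G21
G90
G0 X114.519 Y162.905
M3 S935
G01 X116.146 Y161.658 F959
G01 X114.478 Y145.753
G01 X110.415 Y120.056
G01 X104.853 Y89.431
G01 X98.692 Y58.746
G01 X92.830 Y32.864
G01 X88.164 Y16.653
G01 X85.593 Y14.976
M5
G0 X50.708 Y209.222
M3 S935
G01 X116.175 Y209.222 F959
G01 X116.175 Y176.903
G01 X50.708 Y176.903
G01 X50.708 Y209.222
M5
G0 X0.000 Y0.000

1 u = 1 mm; y_m = 217.995 − y.

[1] `<path>` cubic bezier, #ff8800→cut S935 F959: (114.519,162.905) → (116.146,161.658) → (114.478,145.753) → (110.415,120.056) → (104.853,89.431) → (98.692,58.746) → (92.830,32.864) → (88.164,16.653) → (85.593,14.976)

[2] `<path>` rectangle, #ff8800→cut S935 F959: (50.708,209.222) → (116.175,209.222) → (116.175,176.903) → (50.708,176.903) → (50.708,209.222) (closed)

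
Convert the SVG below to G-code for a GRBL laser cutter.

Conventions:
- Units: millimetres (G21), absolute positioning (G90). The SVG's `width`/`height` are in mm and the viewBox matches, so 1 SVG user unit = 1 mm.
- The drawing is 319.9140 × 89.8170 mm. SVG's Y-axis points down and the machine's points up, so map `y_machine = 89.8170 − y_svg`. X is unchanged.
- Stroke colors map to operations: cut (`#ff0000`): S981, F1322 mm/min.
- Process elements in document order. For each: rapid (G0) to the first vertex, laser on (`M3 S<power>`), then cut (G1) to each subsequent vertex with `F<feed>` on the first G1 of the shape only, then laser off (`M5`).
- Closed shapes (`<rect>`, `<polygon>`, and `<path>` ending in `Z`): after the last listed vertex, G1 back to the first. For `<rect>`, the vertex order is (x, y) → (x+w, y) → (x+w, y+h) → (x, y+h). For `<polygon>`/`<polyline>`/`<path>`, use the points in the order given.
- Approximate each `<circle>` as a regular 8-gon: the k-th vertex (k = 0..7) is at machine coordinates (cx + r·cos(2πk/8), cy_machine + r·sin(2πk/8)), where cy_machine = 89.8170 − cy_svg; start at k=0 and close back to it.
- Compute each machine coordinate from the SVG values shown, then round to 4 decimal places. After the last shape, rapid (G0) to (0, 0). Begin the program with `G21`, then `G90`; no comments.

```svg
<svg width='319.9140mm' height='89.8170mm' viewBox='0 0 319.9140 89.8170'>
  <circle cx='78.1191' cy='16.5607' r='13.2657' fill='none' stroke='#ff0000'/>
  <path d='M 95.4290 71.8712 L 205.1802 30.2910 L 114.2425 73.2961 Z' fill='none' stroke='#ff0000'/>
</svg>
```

Since the viewBox matches the mm dimensions, user units are millimetres directly. The only transform is the Y-flip y_m = 89.8170 − y_svg.

Shape 1 is a circle drawn with `<circle>`. Its stroke #ff0000 means cut at S981, F1322. After flipping Y the toolpath is (91.3848,73.2563) → (87.4994,82.6366) → (78.1191,86.5220) → (68.7388,82.6366) → (64.8534,73.2563) → (68.7388,63.8760) → (78.1191,59.9906) → (87.4994,63.8760) → (91.3848,73.2563), returning to the start.

Shape 2 is a closed polygon drawn with `<path>`. Its stroke #ff0000 means cut at S981, F1322. After flipping Y the toolpath is (95.4290,17.9458) → (205.1802,59.5260) → (114.2425,16.5209) → (95.4290,17.9458), returning to the start.

G21
G90
G0 X91.3848 Y73.2563
M3 S981
G1 X87.4994 Y82.6366 F1322
G1 X78.1191 Y86.5220
G1 X68.7388 Y82.6366
G1 X64.8534 Y73.2563
G1 X68.7388 Y63.8760
G1 X78.1191 Y59.9906
G1 X87.4994 Y63.8760
G1 X91.3848 Y73.2563
M5
G0 X95.4290 Y17.9458
M3 S981
G1 X205.1802 Y59.5260 F1322
G1 X114.2425 Y16.5209
G1 X95.4290 Y17.9458
M5
G0 X0.0000 Y0.0000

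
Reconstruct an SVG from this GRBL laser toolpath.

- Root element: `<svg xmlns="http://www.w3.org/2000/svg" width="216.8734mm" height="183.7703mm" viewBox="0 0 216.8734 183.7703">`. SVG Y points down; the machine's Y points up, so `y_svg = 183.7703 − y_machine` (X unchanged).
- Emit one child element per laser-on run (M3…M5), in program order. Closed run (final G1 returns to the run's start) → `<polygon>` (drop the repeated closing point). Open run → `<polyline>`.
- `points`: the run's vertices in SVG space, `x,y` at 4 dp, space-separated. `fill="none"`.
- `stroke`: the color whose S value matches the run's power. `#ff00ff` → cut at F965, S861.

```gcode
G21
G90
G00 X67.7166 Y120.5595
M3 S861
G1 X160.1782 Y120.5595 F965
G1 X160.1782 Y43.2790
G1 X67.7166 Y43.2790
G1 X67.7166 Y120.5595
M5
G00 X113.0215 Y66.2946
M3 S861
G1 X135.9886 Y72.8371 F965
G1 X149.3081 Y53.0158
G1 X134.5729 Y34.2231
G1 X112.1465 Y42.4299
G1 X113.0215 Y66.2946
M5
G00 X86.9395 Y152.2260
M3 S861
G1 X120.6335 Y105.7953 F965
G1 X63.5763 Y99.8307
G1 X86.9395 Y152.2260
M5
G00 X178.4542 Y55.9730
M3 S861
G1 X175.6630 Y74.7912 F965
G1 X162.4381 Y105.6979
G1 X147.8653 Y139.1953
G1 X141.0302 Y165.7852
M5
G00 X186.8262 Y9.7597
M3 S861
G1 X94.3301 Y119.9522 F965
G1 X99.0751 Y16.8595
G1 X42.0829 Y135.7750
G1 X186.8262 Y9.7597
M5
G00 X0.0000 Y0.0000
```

Machine Y-up, SVG Y-down with viewBox height 183.7703, so y_svg = 183.7703 − y_machine; X carries over. Every run uses S861, so all elements get stroke `#ff00ff` (cut).

Run 1: The run returns to its start, so emit a `<polygon>` with points (Y-flipped): 67.7166,63.2108 160.1782,63.2108 160.1782,140.4913 67.7166,140.4913.

Run 2: The run returns to its start, so emit a `<polygon>` with points (Y-flipped): 113.0215,117.4757 135.9886,110.9332 149.3081,130.7545 134.5729,149.5472 112.1465,141.3404.

Run 3: The run returns to its start, so emit a `<polygon>` with points (Y-flipped): 86.9395,31.5443 120.6335,77.9750 63.5763,83.9396.

Run 4: The run is open, so emit a `<polyline>` with points (Y-flipped): 178.4542,127.7973 175.6630,108.9791 162.4381,78.0724 147.8653,44.5750 141.0302,17.9851.

Run 5: The run returns to its start, so emit a `<polygon>` with points (Y-flipped): 186.8262,174.0106 94.3301,63.8181 99.0751,166.9108 42.0829,47.9953.

<svg xmlns="http://www.w3.org/2000/svg" width="216.8734mm" height="183.7703mm" viewBox="0 0 216.8734 183.7703">
  <polygon points="67.7166,63.2108 160.1782,63.2108 160.1782,140.4913 67.7166,140.4913" fill="none" stroke="#ff00ff"/>
  <polygon points="113.0215,117.4757 135.9886,110.9332 149.3081,130.7545 134.5729,149.5472 112.1465,141.3404" fill="none" stroke="#ff00ff"/>
  <polygon points="86.9395,31.5443 120.6335,77.9750 63.5763,83.9396" fill="none" stroke="#ff00ff"/>
  <polyline points="178.4542,127.7973 175.6630,108.9791 162.4381,78.0724 147.8653,44.5750 141.0302,17.9851" fill="none" stroke="#ff00ff"/>
  <polygon points="186.8262,174.0106 94.3301,63.8181 99.0751,166.9108 42.0829,47.9953" fill="none" stroke="#ff00ff"/>
</svg>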